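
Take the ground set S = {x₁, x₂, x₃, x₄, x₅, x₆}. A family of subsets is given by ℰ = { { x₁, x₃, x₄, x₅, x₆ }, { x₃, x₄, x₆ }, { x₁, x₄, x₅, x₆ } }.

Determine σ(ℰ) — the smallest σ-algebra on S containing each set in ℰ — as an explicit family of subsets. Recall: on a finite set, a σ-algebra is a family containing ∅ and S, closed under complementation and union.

Answer: σ(ℰ) = { {  }, { x₂ }, { x₃ }, { x₁, x₅ }, { x₂, x₃ }, { x₄, x₆ }, { x₁, x₂, x₅ }, { x₁, x₃, x₅ }, { x₂, x₄, x₆ }, { x₃, x₄, x₆ }, { x₁, x₂, x₃, x₅ }, { x₁, x₄, x₅, x₆ }, { x₂, x₃, x₄, x₆ }, { x₁, x₂, x₄, x₅, x₆ }, { x₁, x₃, x₄, x₅, x₆ }, S }

Working:
Seed the family with ℰ together with ∅ and S: { {  }, { x₃, x₄, x₆ }, { x₁, x₄, x₅, x₆ }, { x₁, x₃, x₄, x₅, x₆ }, S }.
Step 1 adds 3:
  { x₂ }  = { x₁, x₃, x₄, x₅, x₆ }ᶜ
  { x₂, x₃ }  = { x₁, x₄, x₅, x₆ }ᶜ
  { x₁, x₂, x₅ }  = { x₃, x₄, x₆ }ᶜ
  [8 total]
Step 2. New:
  { x₁, x₂, x₃, x₅ }  = { x₁, x₂, x₅ } ∪ { x₂, x₃ }
  { x₂, x₃, x₄, x₆ }  = { x₃, x₄, x₆ } ∪ { x₂ }
  { x₁, x₂, x₄, x₅, x₆ }  = { x₁, x₄, x₅, x₆ } ∪ { x₂ }
  [11 total]
Step 3: 3 new —
  { x₃ }  = { x₁, x₂, x₄, x₅, x₆ }ᶜ
  { x₁, x₅ }  = { x₂, x₃, x₄, x₆ }ᶜ
  { x₄, x₆ }  = { x₁, x₂, x₃, x₅ }ᶜ
  [14 total]
Step 4. New:
  { x₁, x₃, x₅ }  = { x₃ } ∪ { x₁, x₅ }
  { x₂, x₄, x₆ }  = { x₂ } ∪ { x₄, x₆ }
  [16 total]
After Step 5 the family is unchanged; done.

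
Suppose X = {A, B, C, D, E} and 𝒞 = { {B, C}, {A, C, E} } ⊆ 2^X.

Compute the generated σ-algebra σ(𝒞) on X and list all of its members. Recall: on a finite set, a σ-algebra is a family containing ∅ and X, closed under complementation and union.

σ(𝒞) = { {}, {B}, {C}, {D}, {A, E}, {B, C}, {B, D}, {C, D}, {A, B, E}, {A, C, E}, {A, D, E}, {B, C, D}, {A, B, C, E}, {A, B, D, E}, {A, C, D, E}, X }

Derivation:
Begin from { {}, {B, C}, {A, C, E}, X } (that is, 𝒞 plus ∅ and X).
Iteration 1 (3 new):
  {B, D}  = ᶜ of {A, C, E}
  {A, D, E}  = ᶜ of {B, C}
  {A, B, C, E}  = {A, C, E} ∪ {B, C}
Iteration 2 (4 new):
  {D}  = ᶜ of {A, B, C, E}
  {B, C, D}  = {B, C} ∪ {B, D}
  {A, B, D, E}  = {A, D, E} ∪ {B, D}
  {A, C, D, E}  = {A, D, E} ∪ {A, C, E}
Iteration 3 (3 new):
  {B}  = ᶜ of {A, C, D, E}
  {C}  = ᶜ of {A, B, D, E}
  {A, E}  = ᶜ of {B, C, D}
Iteration 4: +2 →
  {C, D}  = {C} ∪ {D}
  {A, B, E}  = {A, E} ∪ {B}
Iteration 5: stable.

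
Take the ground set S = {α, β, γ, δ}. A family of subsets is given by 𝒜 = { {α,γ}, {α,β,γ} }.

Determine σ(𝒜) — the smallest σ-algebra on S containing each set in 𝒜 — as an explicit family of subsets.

Take S₀ = 𝒜 ∪ {∅, S} = { ∅, {α,γ}, {α,β,γ}, S }.
Step 1: 2 new —
  {δ}  = ᶜ of {α,β,γ}
  {β,δ}  = ᶜ of {α,γ}
  [6 total]
Step 2. New:
  {α,γ,δ}  = {α,γ} ∪ {δ}
  [7 total]
Step 3 (1 new):
  {β}  = ᶜ of {α,γ,δ}
  [8 total]
Step 4 adds nothing — fixpoint reached.

Hence σ(𝒜) has 8 members: { ∅, {β}, {δ}, {α,γ}, {β,δ}, {α,β,γ}, {α,γ,δ}, S }.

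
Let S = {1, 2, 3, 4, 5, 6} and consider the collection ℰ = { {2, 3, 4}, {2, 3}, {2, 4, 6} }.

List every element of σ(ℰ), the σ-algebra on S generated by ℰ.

σ(ℰ) (32 sets): { {}, {2}, {3}, {4}, {6}, {1, 5}, {2, 3}, {2, 4}, {2, 6}, {3, 4}, {3, 6}, {4, 6}, {1, 2, 5}, {1, 3, 5}, {1, 4, 5}, {1, 5, 6}, {2, 3, 4}, {2, 3, 6}, {2, 4, 6}, {3, 4, 6}, {1, 2, 3, 5}, {1, 2, 4, 5}, {1, 2, 5, 6}, {1, 3, 4, 5}, {1, 3, 5, 6}, {1, 4, 5, 6}, {2, 3, 4, 6}, {1, 2, 3, 4, 5}, {1, 2, 3, 5, 6}, {1, 2, 4, 5, 6}, {1, 3, 4, 5, 6}, S }

Check:
Seed the family with ℰ together with ∅ and S: { {}, {2, 3}, {2, 3, 4}, {2, 4, 6}, S }.
Step 1 (4 new):
  {1, 3, 5}  = ᶜ of {2, 4, 6}
  {1, 5, 6}  = ᶜ of {2, 3, 4}
  {1, 4, 5, 6}  = ᶜ of {2, 3}
  {2, 3, 4, 6}  = {2, 4, 6} ∪ {2, 3}
  |family| = 9
Step 2: 7 new —
  {1, 5}  = ᶜ of {2, 3, 4, 6}
  {1, 2, 3, 5}  = {1, 3, 5} ∪ {2, 3}
  {1, 3, 5, 6}  = {1, 3, 5} ∪ {1, 5, 6}
  {1, 2, 3, 4, 5}  = {2, 3, 4} ∪ {1, 3, 5}
  {1, 2, 3, 5, 6}  = {2, 3} ∪ {1, 5, 6}
  {1, 2, 4, 5, 6}  = {2, 4, 6} ∪ {1, 4, 5, 6}
  {1, 3, 4, 5, 6}  = {1, 3, 5} ∪ {1, 4, 5, 6}
  |family| = 16
Step 3 adds 6:
  {2}  = ᶜ of {1, 3, 4, 5, 6}
  {3}  = ᶜ of {1, 2, 4, 5, 6}
  {4}  = ᶜ of {1, 2, 3, 5, 6}
  {6}  = ᶜ of {1, 2, 3, 4, 5}
  {2, 4}  = ᶜ of {1, 3, 5, 6}
  {4, 6}  = ᶜ of {1, 2, 3, 5}
  |family| = 22
Step 4 (10 new):
  {2, 6}  = {2} ∪ {6}
  {3, 4}  = {3} ∪ {4}
  {3, 6}  = {6} ∪ {3}
  {1, 2, 5}  = {2} ∪ {1, 5}
  {1, 4, 5}  = {1, 5} ∪ {4}
  {2, 3, 6}  = {6} ∪ {2, 3}
  {3, 4, 6}  = {3} ∪ {4, 6}
  {1, 2, 4, 5}  = {1, 5} ∪ {2, 4}
  {1, 2, 5, 6}  = {2} ∪ {1, 5, 6}
  {1, 3, 4, 5}  = {1, 3, 5} ∪ {4}
  |family| = 32
Step 5: no new sets; the family is a σ-algebra.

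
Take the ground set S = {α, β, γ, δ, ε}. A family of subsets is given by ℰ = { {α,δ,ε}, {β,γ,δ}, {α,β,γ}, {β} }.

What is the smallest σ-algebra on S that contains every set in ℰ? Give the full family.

σ(ℰ) = { ∅, {α}, {β}, {γ}, {δ}, {ε}, {α,β}, {α,γ}, {α,δ}, {α,ε}, {β,γ}, {β,δ}, {β,ε}, {γ,δ}, {γ,ε}, {δ,ε}, {α,β,γ}, {α,β,δ}, {α,β,ε}, {α,γ,δ}, {α,γ,ε}, {α,δ,ε}, {β,γ,δ}, {β,γ,ε}, {β,δ,ε}, {γ,δ,ε}, {α,β,γ,δ}, {α,β,γ,ε}, {α,β,δ,ε}, {α,γ,δ,ε}, {β,γ,δ,ε}, S }

Trace:
Seed the family with ℰ together with ∅ and S: { ∅, {β}, {α,β,γ}, {α,δ,ε}, {β,γ,δ}, S }.
Iteration 1: 6 new —
  {α,ε}  = S∖{β,γ,δ}
  {β,γ}  = S∖{α,δ,ε}
  {δ,ε}  = S∖{α,β,γ}
  {α,β,γ,δ}  = {α,β,γ} ∪ {β,γ,δ}
  {α,β,δ,ε}  = {α,δ,ε} ∪ {β}
  {α,γ,δ,ε}  = S∖{β}
Iteration 2: 6 new —
  {γ}  = S∖{α,β,δ,ε}
  {ε}  = S∖{α,β,γ,δ}
  {α,β,ε}  = {β} ∪ {α,ε}
  {β,δ,ε}  = {β} ∪ {δ,ε}
  {α,β,γ,ε}  = {α,β,γ} ∪ {α,ε}
  {β,γ,δ,ε}  = {β,γ,δ} ∪ {δ,ε}
Iteration 3. New:
  {α}  = S∖{β,γ,δ,ε}
  {δ}  = S∖{α,β,γ,ε}
  {α,γ}  = S∖{β,δ,ε}
  {β,ε}  = {β} ∪ {ε}
  {γ,δ}  = S∖{α,β,ε}
  {γ,ε}  = {γ} ∪ {ε}
  {α,γ,ε}  = {γ} ∪ {α,ε}
  {β,γ,ε}  = {β,γ} ∪ {ε}
  {γ,δ,ε}  = {δ,ε} ∪ {γ}
Iteration 4. New:
  {α,β}  = S∖{γ,δ,ε}
  {α,δ}  = S∖{β,γ,ε}
  {β,δ}  = S∖{α,γ,ε}
  {α,β,δ}  = S∖{γ,ε}
  {α,γ,δ}  = S∖{β,ε}
After Iteration 5 the family is unchanged; done.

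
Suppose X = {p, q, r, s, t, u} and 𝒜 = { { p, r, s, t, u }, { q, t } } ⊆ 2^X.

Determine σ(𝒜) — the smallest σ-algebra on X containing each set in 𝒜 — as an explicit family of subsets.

σ(𝒜) = { {}, { q }, { t }, { q, t }, { p, r, s, u }, { p, q, r, s, u }, { p, r, s, t, u }, X }

Derivation:
Take S₀ = 𝒜 ∪ {∅, X} = { {}, { q, t }, { p, r, s, t, u }, X }.
Round 1 adds 2:
  { q }  = X∖{ p, r, s, t, u }
  { p, r, s, u }  = X∖{ q, t }
  [6 total]
Round 2. New:
  { p, q, r, s, u }  = { p, r, s, u } ∪ { q }
  [7 total]
Round 3. New:
  { t }  = X∖{ p, q, r, s, u }
  [8 total]
Round 4: already closed under ᶜ and ∪.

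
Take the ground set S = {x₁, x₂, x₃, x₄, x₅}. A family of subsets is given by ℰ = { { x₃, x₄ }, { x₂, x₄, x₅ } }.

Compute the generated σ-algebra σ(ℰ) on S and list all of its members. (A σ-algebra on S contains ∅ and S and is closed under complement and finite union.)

Seed the family with ℰ together with ∅ and S: { {  }, { x₃, x₄ }, { x₂, x₄, x₅ }, S }.
Round 1: +3 →
  { x₁, x₃ }  = S∖{ x₂, x₄, x₅ }
  { x₁, x₂, x₅ }  = S∖{ x₃, x₄ }
  { x₂, x₃, x₄, x₅ }  = { x₂, x₄, x₅ } ∪ { x₃, x₄ }
  (now 7)
Round 2: 4 new —
  { x₁ }  = S∖{ x₂, x₃, x₄, x₅ }
  { x₁, x₃, x₄ }  = { x₃, x₄ } ∪ { x₁, x₃ }
  { x₁, x₂, x₃, x₅ }  = { x₁, x₂, x₅ } ∪ { x₁, x₃ }
  { x₁, x₂, x₄, x₅ }  = { x₁, x₂, x₅ } ∪ { x₂, x₄, x₅ }
  (now 11)
Round 3. New:
  { x₃ }  = S∖{ x₁, x₂, x₄, x₅ }
  { x₄ }  = S∖{ x₁, x₂, x₃, x₅ }
  { x₂, x₅ }  = S∖{ x₁, x₃, x₄ }
  (now 14)
Round 4: +2 →
  { x₁, x₄ }  = { x₄ } ∪ { x₁ }
  { x₂, x₃, x₅ }  = { x₃ } ∪ { x₂, x₅ }
  (now 16)
Round 5: closed — nothing new.

Therefore σ(ℰ) = { {  }, { x₁ }, { x₃ }, { x₄ }, { x₁, x₃ }, { x₁, x₄ }, { x₂, x₅ }, { x₃, x₄ }, { x₁, x₂, x₅ }, { x₁, x₃, x₄ }, { x₂, x₃, x₅ }, { x₂, x₄, x₅ }, { x₁, x₂, x₃, x₅ }, { x₁, x₂, x₄, x₅ }, { x₂, x₃, x₄, x₅ }, S } (|σ(ℰ)| = 16).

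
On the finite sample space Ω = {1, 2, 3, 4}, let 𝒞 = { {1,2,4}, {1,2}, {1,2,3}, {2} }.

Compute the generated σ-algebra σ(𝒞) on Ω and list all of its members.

Answer: σ(𝒞) = { {}, {1}, {2}, {3}, {4}, {1,2}, {1,3}, {1,4}, {2,3}, {2,4}, {3,4}, {1,2,3}, {1,2,4}, {1,3,4}, {2,3,4}, Ω }

Trace:
Seed the family with 𝒞 together with ∅ and Ω: { {}, {2}, {1,2}, {1,2,3}, {1,2,4}, Ω }.
Step 1 (4 new):
  {3}  = {1,2,4}ᶜ
  {4}  = {1,2,3}ᶜ
  {3,4}  = {1,2}ᶜ
  {1,3,4}  = {2}ᶜ
  — 10 sets.
Step 2 (3 new):
  {2,3}  = {2} ∪ {3}
  {2,4}  = {2} ∪ {4}
  {2,3,4}  = {3,4} ∪ {2}
  — 13 sets.
Step 3 (3 new):
  {1}  = {2,3,4}ᶜ
  {1,3}  = {2,4}ᶜ
  {1,4}  = {2,3}ᶜ
  — 16 sets.
Step 4: already closed under ᶜ and ∪.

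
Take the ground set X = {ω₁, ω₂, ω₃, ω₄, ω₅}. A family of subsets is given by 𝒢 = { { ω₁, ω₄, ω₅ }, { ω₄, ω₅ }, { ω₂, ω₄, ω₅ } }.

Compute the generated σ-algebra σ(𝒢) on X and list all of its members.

|σ(𝒢)| = 16.  σ(𝒢) = { {  }, { ω₁ }, { ω₂ }, { ω₃ }, { ω₁, ω₂ }, { ω₁, ω₃ }, { ω₂, ω₃ }, { ω₄, ω₅ }, { ω₁, ω₂, ω₃ }, { ω₁, ω₄, ω₅ }, { ω₂, ω₄, ω₅ }, { ω₃, ω₄, ω₅ }, { ω₁, ω₂, ω₄, ω₅ }, { ω₁, ω₃, ω₄, ω₅ }, { ω₂, ω₃, ω₄, ω₅ }, X }

Check:
Begin from { {  }, { ω₄, ω₅ }, { ω₁, ω₄, ω₅ }, { ω₂, ω₄, ω₅ }, X } (that is, 𝒢 plus ∅ and X).
Round 1: 4 new —
  { ω₁, ω₃ }  = complement { ω₂, ω₄, ω₅ }
  { ω₂, ω₃ }  = complement { ω₁, ω₄, ω₅ }
  { ω₁, ω₂, ω₃ }  = complement { ω₄, ω₅ }
  { ω₁, ω₂, ω₄, ω₅ }  = { ω₁, ω₄, ω₅ } ∪ { ω₂, ω₄, ω₅ }
  (now 9)
Round 2 (3 new):
  { ω₃ }  = complement { ω₁, ω₂, ω₄, ω₅ }
  { ω₁, ω₃, ω₄, ω₅ }  = { ω₁, ω₄, ω₅ } ∪ { ω₁, ω₃ }
  { ω₂, ω₃, ω₄, ω₅ }  = { ω₄, ω₅ } ∪ { ω₂, ω₃ }
  (now 12)
Round 3: 3 new —
  { ω₁ }  = complement { ω₂, ω₃, ω₄, ω₅ }
  { ω₂ }  = complement { ω₁, ω₃, ω₄, ω₅ }
  { ω₃, ω₄, ω₅ }  = { ω₄, ω₅ } ∪ { ω₃ }
  (now 15)
Round 4 (1 new):
  { ω₁, ω₂ }  = complement { ω₃, ω₄, ω₅ }
  (now 16)
After Round 5 the family is unchanged; done.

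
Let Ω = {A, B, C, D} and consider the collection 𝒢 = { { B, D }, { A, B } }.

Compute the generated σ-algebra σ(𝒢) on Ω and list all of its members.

Start: 𝒢 ∪ {∅, Ω} = { {}, { A, B }, { B, D }, Ω }.
Pass 1. New:
  { A, C }  = ᶜ of { B, D }
  { C, D }  = ᶜ of { A, B }
  { A, B, D }  = { A, B } ∪ { B, D }
Pass 2: 4 new —
  { C }  = ᶜ of { A, B, D }
  { A, B, C }  = { A, B } ∪ { A, C }
  { A, C, D }  = { C, D } ∪ { A, C }
  { B, C, D }  = { C, D } ∪ { B, D }
Pass 3. New:
  { A }  = ᶜ of { B, C, D }
  { B }  = ᶜ of { A, C, D }
  { D }  = ᶜ of { A, B, C }
Pass 4: 2 new —
  { A, D }  = { D } ∪ { A }
  { B, C }  = { C } ∪ { B }
Pass 5 adds nothing — fixpoint reached.

|σ(𝒢)| = 16.  σ(𝒢) = { {}, { A }, { B }, { C }, { D }, { A, B }, { A, C }, { A, D }, { B, C }, { B, D }, { C, D }, { A, B, C }, { A, B, D }, { A, C, D }, { B, C, D }, Ω }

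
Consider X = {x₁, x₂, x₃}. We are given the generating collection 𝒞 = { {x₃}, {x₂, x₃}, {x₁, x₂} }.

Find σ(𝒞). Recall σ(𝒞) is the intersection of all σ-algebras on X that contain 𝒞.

Begin from { {}, {x₃}, {x₁, x₂}, {x₂, x₃}, X } (that is, 𝒞 plus ∅ and X).
Step 1: 1 new —
  {x₁}  = {x₂, x₃}ᶜ
  [6 total]
Step 2 (1 new):
  {x₁, x₃}  = {x₃} ∪ {x₁}
  [7 total]
Step 3: 1 new —
  {x₂}  = {x₁, x₃}ᶜ
  [8 total]
Step 4: already closed under ᶜ and ∪.

Therefore σ(𝒞) = { {}, {x₁}, {x₂}, {x₃}, {x₁, x₂}, {x₁, x₃}, {x₂, x₃}, X } (|σ(𝒞)| = 8).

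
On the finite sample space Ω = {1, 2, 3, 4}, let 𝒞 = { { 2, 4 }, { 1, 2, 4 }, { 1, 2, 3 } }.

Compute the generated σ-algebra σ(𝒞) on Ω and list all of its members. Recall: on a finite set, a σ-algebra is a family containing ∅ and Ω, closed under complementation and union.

|σ(𝒞)| = 16.  σ(𝒞) = { {  }, { 1 }, { 2 }, { 3 }, { 4 }, { 1, 2 }, { 1, 3 }, { 1, 4 }, { 2, 3 }, { 2, 4 }, { 3, 4 }, { 1, 2, 3 }, { 1, 2, 4 }, { 1, 3, 4 }, { 2, 3, 4 }, Ω }

Trace:
Initial family (5 sets): { {  }, { 2, 4 }, { 1, 2, 3 }, { 1, 2, 4 }, Ω }.
Iteration 1: +3 →
  { 3 }  = complement { 1, 2, 4 }
  { 4 }  = complement { 1, 2, 3 }
  { 1, 3 }  = complement { 2, 4 }
  (now 8)
Iteration 2: +3 →
  { 3, 4 }  = { 4 } ∪ { 3 }
  { 1, 3, 4 }  = { 4 } ∪ { 1, 3 }
  { 2, 3, 4 }  = { 3 } ∪ { 2, 4 }
  (now 11)
Iteration 3: 3 new —
  { 1 }  = complement { 2, 3, 4 }
  { 2 }  = complement { 1, 3, 4 }
  { 1, 2 }  = complement { 3, 4 }
  (now 14)
Iteration 4: 2 new —
  { 1, 4 }  = { 4 } ∪ { 1 }
  { 2, 3 }  = { 3 } ∪ { 2 }
  (now 16)
Iteration 5: no new sets; the family is a σ-algebra.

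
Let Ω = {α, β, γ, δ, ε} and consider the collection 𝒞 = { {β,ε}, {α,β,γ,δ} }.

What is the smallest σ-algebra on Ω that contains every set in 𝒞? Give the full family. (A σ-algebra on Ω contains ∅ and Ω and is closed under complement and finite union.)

Begin from { ∅, {β,ε}, {α,β,γ,δ}, Ω } (that is, 𝒞 plus ∅ and Ω).
Round 1: +2 →
  {ε}  = {α,β,γ,δ}ᶜ
  {α,γ,δ}  = {β,ε}ᶜ
  — 6 sets.
Round 2 (1 new):
  {α,γ,δ,ε}  = {α,γ,δ} ∪ {ε}
  — 7 sets.
Round 3 (1 new):
  {β}  = {α,γ,δ,ε}ᶜ
  — 8 sets.
Round 4 adds nothing — fixpoint reached.

Therefore σ(𝒞) = { ∅, {β}, {ε}, {β,ε}, {α,γ,δ}, {α,β,γ,δ}, {α,γ,δ,ε}, Ω } (|σ(𝒞)| = 8).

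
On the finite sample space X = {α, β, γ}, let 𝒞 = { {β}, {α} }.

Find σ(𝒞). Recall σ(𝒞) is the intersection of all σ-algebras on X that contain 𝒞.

|σ(𝒞)| = 8.  σ(𝒞) = { ∅, {α}, {β}, {γ}, {α,β}, {α,γ}, {β,γ}, X }

Working:
Seed the family with 𝒞 together with ∅ and X: { ∅, {α}, {β}, X }.
Round 1. New:
  {α,β}  = {β} ∪ {α}
  {α,γ}  = complement {β}
  {β,γ}  = complement {α}
  [7 total]
Round 2: +1 →
  {γ}  = complement {α,β}
  [8 total]
Round 3: stable.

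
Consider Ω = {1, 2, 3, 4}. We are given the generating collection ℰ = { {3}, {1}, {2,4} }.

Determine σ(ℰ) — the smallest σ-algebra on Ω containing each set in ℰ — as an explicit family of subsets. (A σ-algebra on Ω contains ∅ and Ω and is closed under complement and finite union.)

σ(ℰ) = { ∅, {1}, {3}, {1,3}, {2,4}, {1,2,4}, {2,3,4}, Ω }

Trace:
Take S₀ = ℰ ∪ {∅, Ω} = { ∅, {1}, {3}, {2,4}, Ω }.
Round 1. New:
  {1,3}  = {2,4}ᶜ
  {1,2,4}  = {3}ᶜ
  {2,3,4}  = {1}ᶜ
Round 2: stable.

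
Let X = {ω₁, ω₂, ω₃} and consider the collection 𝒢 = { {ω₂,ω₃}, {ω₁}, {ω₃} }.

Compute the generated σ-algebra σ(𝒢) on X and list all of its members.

|σ(𝒢)| = 8.  σ(𝒢) = { {}, {ω₁}, {ω₂}, {ω₃}, {ω₁,ω₂}, {ω₁,ω₃}, {ω₂,ω₃}, X }

Derivation:
Begin from { {}, {ω₁}, {ω₃}, {ω₂,ω₃}, X } (that is, 𝒢 plus ∅ and X).
Iteration 1 adds 2:
  {ω₁,ω₂}  = complement {ω₃}
  {ω₁,ω₃}  = {ω₃} ∪ {ω₁}
  [7 total]
Iteration 2: 1 new —
  {ω₂}  = complement {ω₁,ω₃}
  [8 total]
Iteration 3: no new sets; the family is a σ-algebra.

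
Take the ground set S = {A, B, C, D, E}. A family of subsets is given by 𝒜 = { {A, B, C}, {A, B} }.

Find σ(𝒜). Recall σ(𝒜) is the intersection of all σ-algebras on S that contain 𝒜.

Answer: σ(𝒜) = { ∅, {C}, {A, B}, {D, E}, {A, B, C}, {C, D, E}, {A, B, D, E}, S }

Check:
Initial family (4 sets): { ∅, {A, B}, {A, B, C}, S }.
Step 1 (2 new):
  {D, E}  = complement {A, B, C}
  {C, D, E}  = complement {A, B}
  (now 6)
Step 2: 1 new —
  {A, B, D, E}  = {D, E} ∪ {A, B}
  (now 7)
Step 3 adds 1:
  {C}  = complement {A, B, D, E}
  (now 8)
After Step 4 the family is unchanged; done.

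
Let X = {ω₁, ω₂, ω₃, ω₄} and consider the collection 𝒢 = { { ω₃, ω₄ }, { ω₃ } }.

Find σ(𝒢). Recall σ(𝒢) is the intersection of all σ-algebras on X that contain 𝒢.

Answer: σ(𝒢) = { ∅, { ω₃ }, { ω₄ }, { ω₁, ω₂ }, { ω₃, ω₄ }, { ω₁, ω₂, ω₃ }, { ω₁, ω₂, ω₄ }, X }

Working:
Start: 𝒢 ∪ {∅, X} = { ∅, { ω₃ }, { ω₃, ω₄ }, X }.
Step 1: 2 new —
  { ω₁, ω₂ }  = ᶜ of { ω₃, ω₄ }
  { ω₁, ω₂, ω₄ }  = ᶜ of { ω₃ }
  (now 6)
Step 2 (1 new):
  { ω₁, ω₂, ω₃ }  = { ω₃ } ∪ { ω₁, ω₂ }
  (now 7)
Step 3 (1 new):
  { ω₄ }  = ᶜ of { ω₁, ω₂, ω₃ }
  (now 8)
Step 4: no new sets; the family is a σ-algebra.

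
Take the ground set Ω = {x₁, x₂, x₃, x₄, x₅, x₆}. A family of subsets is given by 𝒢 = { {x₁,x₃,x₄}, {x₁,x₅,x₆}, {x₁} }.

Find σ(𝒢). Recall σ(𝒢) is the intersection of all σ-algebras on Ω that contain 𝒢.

σ(𝒢) = { ∅, {x₁}, {x₂}, {x₁,x₂}, {x₃,x₄}, {x₅,x₆}, {x₁,x₃,x₄}, {x₁,x₅,x₆}, {x₂,x₃,x₄}, {x₂,x₅,x₆}, {x₁,x₂,x₃,x₄}, {x₁,x₂,x₅,x₆}, {x₃,x₄,x₅,x₆}, {x₁,x₃,x₄,x₅,x₆}, {x₂,x₃,x₄,x₅,x₆}, Ω }

Trace:
Take S₀ = 𝒢 ∪ {∅, Ω} = { ∅, {x₁}, {x₁,x₃,x₄}, {x₁,x₅,x₆}, Ω }.
Step 1: 4 new —
  {x₂,x₃,x₄}  = Ω∖{x₁,x₅,x₆}
  {x₂,x₅,x₆}  = Ω∖{x₁,x₃,x₄}
  {x₁,x₃,x₄,x₅,x₆}  = {x₁,x₃,x₄} ∪ {x₁,x₅,x₆}
  {x₂,x₃,x₄,x₅,x₆}  = Ω∖{x₁}
Step 2. New:
  {x₂}  = Ω∖{x₁,x₃,x₄,x₅,x₆}
  {x₁,x₂,x₃,x₄}  = {x₂,x₃,x₄} ∪ {x₁,x₃,x₄}
  {x₁,x₂,x₅,x₆}  = {x₂,x₅,x₆} ∪ {x₁,x₅,x₆}
Step 3. New:
  {x₁,x₂}  = {x₂} ∪ {x₁}
  {x₃,x₄}  = Ω∖{x₁,x₂,x₅,x₆}
  {x₅,x₆}  = Ω∖{x₁,x₂,x₃,x₄}
Step 4: +1 →
  {x₃,x₄,x₅,x₆}  = Ω∖{x₁,x₂}
Step 5: no new sets; the family is a σ-algebra.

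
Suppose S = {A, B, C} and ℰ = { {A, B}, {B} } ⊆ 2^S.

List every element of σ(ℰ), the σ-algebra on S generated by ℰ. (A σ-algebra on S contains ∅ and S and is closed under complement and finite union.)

Answer: σ(ℰ) = { {}, {A}, {B}, {C}, {A, B}, {A, C}, {B, C}, S }

Check:
Initial family (4 sets): { {}, {B}, {A, B}, S }.
Round 1. New:
  {C}  = complement {A, B}
  {A, C}  = complement {B}
  (now 6)
Round 2: +1 →
  {B, C}  = {C} ∪ {B}
  (now 7)
Round 3 (1 new):
  {A}  = complement {B, C}
  (now 8)
Round 4: no new sets; the family is a σ-algebra.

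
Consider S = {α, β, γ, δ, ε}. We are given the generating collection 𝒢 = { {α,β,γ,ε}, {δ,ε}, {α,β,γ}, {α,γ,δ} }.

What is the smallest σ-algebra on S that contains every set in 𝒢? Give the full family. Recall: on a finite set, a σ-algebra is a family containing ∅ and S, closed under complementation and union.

Answer: σ(𝒢) = { {}, {β}, {δ}, {ε}, {α,γ}, {β,δ}, {β,ε}, {δ,ε}, {α,β,γ}, {α,γ,δ}, {α,γ,ε}, {β,δ,ε}, {α,β,γ,δ}, {α,β,γ,ε}, {α,γ,δ,ε}, S }

Working:
Begin from { {}, {δ,ε}, {α,β,γ}, {α,γ,δ}, {α,β,γ,ε}, S } (that is, 𝒢 plus ∅ and S).
Pass 1 (4 new):
  {δ}  = complement {α,β,γ,ε}
  {β,ε}  = complement {α,γ,δ}
  {α,β,γ,δ}  = {α,γ,δ} ∪ {α,β,γ}
  {α,γ,δ,ε}  = {δ,ε} ∪ {α,γ,δ}
  — 10 sets.
Pass 2: +3 →
  {β}  = complement {α,γ,δ,ε}
  {ε}  = complement {α,β,γ,δ}
  {β,δ,ε}  = {β,ε} ∪ {δ,ε}
  — 13 sets.
Pass 3: +2 →
  {α,γ}  = complement {β,δ,ε}
  {β,δ}  = {δ} ∪ {β}
  — 15 sets.
Pass 4: +1 →
  {α,γ,ε}  = complement {β,δ}
  — 16 sets.
Pass 5: stable.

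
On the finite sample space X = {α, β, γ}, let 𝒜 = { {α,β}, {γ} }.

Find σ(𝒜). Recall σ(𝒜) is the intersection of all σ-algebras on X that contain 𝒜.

Start: 𝒜 ∪ {∅, X} = { {}, {γ}, {α,β}, X }.
Round 1: closed — nothing new.

|σ(𝒜)| = 4.  σ(𝒜) = { {}, {γ}, {α,β}, X }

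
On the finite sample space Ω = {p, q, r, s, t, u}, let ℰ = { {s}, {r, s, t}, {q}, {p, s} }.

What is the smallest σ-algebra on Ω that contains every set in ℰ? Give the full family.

σ(ℰ) = { {}, {p}, {q}, {s}, {u}, {p, q}, {p, s}, {p, u}, {q, s}, {q, u}, {r, t}, {s, u}, {p, q, s}, {p, q, u}, {p, r, t}, {p, s, u}, {q, r, t}, {q, s, u}, {r, s, t}, {r, t, u}, {p, q, r, t}, {p, q, s, u}, {p, r, s, t}, {p, r, t, u}, {q, r, s, t}, {q, r, t, u}, {r, s, t, u}, {p, q, r, s, t}, {p, q, r, t, u}, {p, r, s, t, u}, {q, r, s, t, u}, Ω }

Trace:
Start: ℰ ∪ {∅, Ω} = { {}, {q}, {s}, {p, s}, {r, s, t}, Ω }.
Round 1 adds 8:
  {q, s}  = {s} ∪ {q}
  {p, q, s}  = {p, s} ∪ {q}
  {p, q, u}  = complement {r, s, t}
  {p, r, s, t}  = {r, s, t} ∪ {p, s}
  {q, r, s, t}  = {r, s, t} ∪ {q}
  {q, r, t, u}  = complement {p, s}
  {p, q, r, t, u}  = complement {s}
  {p, r, s, t, u}  = complement {q}
  [14 total]
Round 2: 7 new —
  {p, u}  = complement {q, r, s, t}
  {q, u}  = complement {p, r, s, t}
  {r, t, u}  = complement {p, q, s}
  {p, q, s, u}  = {p, q, s} ∪ {p, q, u}
  {p, r, t, u}  = complement {q, s}
  {p, q, r, s, t}  = {r, s, t} ∪ {p, q, s}
  {q, r, s, t, u}  = {r, s, t} ∪ {q, r, t, u}
  [21 total]
Round 3: +6 →
  {p}  = complement {q, r, s, t, u}
  {u}  = complement {p, q, r, s, t}
  {r, t}  = complement {p, q, s, u}
  {p, s, u}  = {p, u} ∪ {p, s}
  {q, s, u}  = {q, s} ∪ {q, u}
  {r, s, t, u}  = {r, s, t} ∪ {r, t, u}
  [27 total]
Round 4. New:
  {p, q}  = complement {r, s, t, u}
  {s, u}  = {u} ∪ {s}
  {p, r, t}  = complement {q, s, u}
  {q, r, t}  = complement {p, s, u}
  [31 total]
Round 5: 1 new —
  {p, q, r, t}  = complement {s, u}
  [32 total]
Round 6: stable.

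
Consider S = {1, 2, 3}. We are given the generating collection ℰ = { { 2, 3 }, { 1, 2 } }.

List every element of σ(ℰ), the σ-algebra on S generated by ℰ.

Answer: σ(ℰ) = { {  }, { 1 }, { 2 }, { 3 }, { 1, 2 }, { 1, 3 }, { 2, 3 }, S }

Trace:
Initial family (4 sets): { {  }, { 1, 2 }, { 2, 3 }, S }.
Pass 1 (2 new):
  { 1 }  = S∖{ 2, 3 }
  { 3 }  = S∖{ 1, 2 }
  [6 total]
Pass 2: +1 →
  { 1, 3 }  = { 3 } ∪ { 1 }
  [7 total]
Pass 3: +1 →
  { 2 }  = S∖{ 1, 3 }
  [8 total]
Pass 4 adds nothing — fixpoint reached.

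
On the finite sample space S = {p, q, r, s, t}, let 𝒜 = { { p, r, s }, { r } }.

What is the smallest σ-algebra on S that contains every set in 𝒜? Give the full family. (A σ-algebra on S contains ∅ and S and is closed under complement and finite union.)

Begin from { ∅, { r }, { p, r, s }, S } (that is, 𝒜 plus ∅ and S).
Iteration 1: +2 →
  { q, t }  = { p, r, s }ᶜ
  { p, q, s, t }  = { r }ᶜ
  — 6 sets.
Iteration 2 adds 1:
  { q, r, t }  = { r } ∪ { q, t }
  — 7 sets.
Iteration 3: 1 new —
  { p, s }  = { q, r, t }ᶜ
  — 8 sets.
Iteration 4: no new sets; the family is a σ-algebra.

Therefore σ(𝒜) = { ∅, { r }, { p, s }, { q, t }, { p, r, s }, { q, r, t }, { p, q, s, t }, S } (|σ(𝒜)| = 8).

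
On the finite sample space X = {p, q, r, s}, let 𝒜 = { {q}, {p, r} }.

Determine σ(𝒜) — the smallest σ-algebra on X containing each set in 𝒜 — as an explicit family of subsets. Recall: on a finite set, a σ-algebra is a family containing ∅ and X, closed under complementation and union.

Begin from { ∅, {q}, {p, r}, X } (that is, 𝒜 plus ∅ and X).
Pass 1 adds 3:
  {q, s}  = ᶜ of {p, r}
  {p, q, r}  = {q} ∪ {p, r}
  {p, r, s}  = ᶜ of {q}
  — 7 sets.
Pass 2. New:
  {s}  = ᶜ of {p, q, r}
  — 8 sets.
After Pass 3 the family is unchanged; done.

Therefore σ(𝒜) = { ∅, {q}, {s}, {p, r}, {q, s}, {p, q, r}, {p, r, s}, X } (|σ(𝒜)| = 8).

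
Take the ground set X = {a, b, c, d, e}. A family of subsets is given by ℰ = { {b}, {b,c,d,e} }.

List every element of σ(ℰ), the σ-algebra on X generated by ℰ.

Begin from { {}, {b}, {b,c,d,e}, X } (that is, ℰ plus ∅ and X).
Round 1 adds 2:
  {a}  = ᶜ of {b,c,d,e}
  {a,c,d,e}  = ᶜ of {b}
  [6 total]
Round 2: 1 new —
  {a,b}  = {b} ∪ {a}
  [7 total]
Round 3: 1 new —
  {c,d,e}  = ᶜ of {a,b}
  [8 total]
Round 4: no new sets; the family is a σ-algebra.

Therefore σ(ℰ) = { {}, {a}, {b}, {a,b}, {c,d,e}, {a,c,d,e}, {b,c,d,e}, X } (|σ(ℰ)| = 8).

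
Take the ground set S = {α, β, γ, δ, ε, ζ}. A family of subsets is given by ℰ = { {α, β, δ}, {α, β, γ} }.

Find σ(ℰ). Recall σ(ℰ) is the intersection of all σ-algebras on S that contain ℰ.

Initial family (4 sets): { {}, {α, β, γ}, {α, β, δ}, S }.
Pass 1: +3 →
  {γ, ε, ζ}  = ᶜ of {α, β, δ}
  {δ, ε, ζ}  = ᶜ of {α, β, γ}
  {α, β, γ, δ}  = {α, β, δ} ∪ {α, β, γ}
  |family| = 7
Pass 2 adds 4:
  {ε, ζ}  = ᶜ of {α, β, γ, δ}
  {γ, δ, ε, ζ}  = {γ, ε, ζ} ∪ {δ, ε, ζ}
  {α, β, γ, ε, ζ}  = {α, β, γ} ∪ {γ, ε, ζ}
  {α, β, δ, ε, ζ}  = {δ, ε, ζ} ∪ {α, β, δ}
  |family| = 11
Pass 3 (3 new):
  {γ}  = ᶜ of {α, β, δ, ε, ζ}
  {δ}  = ᶜ of {α, β, γ, ε, ζ}
  {α, β}  = ᶜ of {γ, δ, ε, ζ}
  |family| = 14
Pass 4: 2 new —
  {γ, δ}  = {γ} ∪ {δ}
  {α, β, ε, ζ}  = {ε, ζ} ∪ {α, β}
  |family| = 16
Pass 5: closed — nothing new.

σ(ℰ) = { {}, {γ}, {δ}, {α, β}, {γ, δ}, {ε, ζ}, {α, β, γ}, {α, β, δ}, {γ, ε, ζ}, {δ, ε, ζ}, {α, β, γ, δ}, {α, β, ε, ζ}, {γ, δ, ε, ζ}, {α, β, γ, ε, ζ}, {α, β, δ, ε, ζ}, S }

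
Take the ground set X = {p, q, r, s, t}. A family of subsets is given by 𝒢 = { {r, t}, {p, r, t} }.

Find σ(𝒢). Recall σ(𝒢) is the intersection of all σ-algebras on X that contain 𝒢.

Answer: σ(𝒢) = { ∅, {p}, {q, s}, {r, t}, {p, q, s}, {p, r, t}, {q, r, s, t}, X }

Trace:
Begin from { ∅, {r, t}, {p, r, t}, X } (that is, 𝒢 plus ∅ and X).
Round 1 (2 new):
  {q, s}  = {p, r, t}ᶜ
  {p, q, s}  = {r, t}ᶜ
  (now 6)
Round 2. New:
  {q, r, s, t}  = {r, t} ∪ {q, s}
  (now 7)
Round 3 (1 new):
  {p}  = {q, r, s, t}ᶜ
  (now 8)
Round 4: no new sets; the family is a σ-algebra.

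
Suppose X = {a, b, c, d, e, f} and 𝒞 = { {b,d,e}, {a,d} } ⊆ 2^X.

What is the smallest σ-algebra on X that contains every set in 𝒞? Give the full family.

Seed the family with 𝒞 together with ∅ and X: { {}, {a,d}, {b,d,e}, X }.
Iteration 1 adds 3:
  {a,c,f}  = {b,d,e}ᶜ
  {a,b,d,e}  = {b,d,e} ∪ {a,d}
  {b,c,e,f}  = {a,d}ᶜ
  [7 total]
Iteration 2: +4 →
  {c,f}  = {a,b,d,e}ᶜ
  {a,c,d,f}  = {a,d} ∪ {a,c,f}
  {a,b,c,e,f}  = {a,c,f} ∪ {b,c,e,f}
  {b,c,d,e,f}  = {b,c,e,f} ∪ {b,d,e}
  [11 total]
Iteration 3: 3 new —
  {a}  = {b,c,d,e,f}ᶜ
  {d}  = {a,b,c,e,f}ᶜ
  {b,e}  = {a,c,d,f}ᶜ
  [14 total]
Iteration 4. New:
  {a,b,e}  = {b,e} ∪ {a}
  {c,d,f}  = {c,f} ∪ {d}
  [16 total]
Iteration 5: already closed under ᶜ and ∪.

Hence σ(𝒞) has 16 members: { {}, {a}, {d}, {a,d}, {b,e}, {c,f}, {a,b,e}, {a,c,f}, {b,d,e}, {c,d,f}, {a,b,d,e}, {a,c,d,f}, {b,c,e,f}, {a,b,c,e,f}, {b,c,d,e,f}, X }.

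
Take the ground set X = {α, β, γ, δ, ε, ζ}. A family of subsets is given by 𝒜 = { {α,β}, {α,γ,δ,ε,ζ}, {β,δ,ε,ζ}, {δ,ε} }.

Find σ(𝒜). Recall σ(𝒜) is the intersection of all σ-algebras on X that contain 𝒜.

Answer: σ(𝒜) = { {}, {α}, {β}, {γ}, {ζ}, {α,β}, {α,γ}, {α,ζ}, {β,γ}, {β,ζ}, {γ,ζ}, {δ,ε}, {α,β,γ}, {α,β,ζ}, {α,γ,ζ}, {α,δ,ε}, {β,γ,ζ}, {β,δ,ε}, {γ,δ,ε}, {δ,ε,ζ}, {α,β,γ,ζ}, {α,β,δ,ε}, {α,γ,δ,ε}, {α,δ,ε,ζ}, {β,γ,δ,ε}, {β,δ,ε,ζ}, {γ,δ,ε,ζ}, {α,β,γ,δ,ε}, {α,β,δ,ε,ζ}, {α,γ,δ,ε,ζ}, {β,γ,δ,ε,ζ}, X }

Derivation:
Begin from { {}, {α,β}, {δ,ε}, {β,δ,ε,ζ}, {α,γ,δ,ε,ζ}, X } (that is, 𝒜 plus ∅ and X).
Iteration 1 adds 6:
  {β}  = {α,γ,δ,ε,ζ}ᶜ
  {α,γ}  = {β,δ,ε,ζ}ᶜ
  {α,β,γ,ζ}  = {δ,ε}ᶜ
  {α,β,δ,ε}  = {δ,ε} ∪ {α,β}
  {γ,δ,ε,ζ}  = {α,β}ᶜ
  {α,β,δ,ε,ζ}  = {β,δ,ε,ζ} ∪ {α,β}
  (now 12)
Iteration 2. New:
  {γ}  = {α,β,δ,ε,ζ}ᶜ
  {γ,ζ}  = {α,β,δ,ε}ᶜ
  {α,β,γ}  = {α,β} ∪ {α,γ}
  {β,δ,ε}  = {β} ∪ {δ,ε}
  {α,γ,δ,ε}  = {δ,ε} ∪ {α,γ}
  {α,β,γ,δ,ε}  = {α,β,δ,ε} ∪ {α,γ}
  {β,γ,δ,ε,ζ}  = {γ,δ,ε,ζ} ∪ {β}
  (now 19)
Iteration 3. New:
  {α}  = {β,γ,δ,ε,ζ}ᶜ
  {ζ}  = {α,β,γ,δ,ε}ᶜ
  {β,γ}  = {β} ∪ {γ}
  {β,ζ}  = {α,γ,δ,ε}ᶜ
  {α,γ,ζ}  = {β,δ,ε}ᶜ
  {β,γ,ζ}  = {β} ∪ {γ,ζ}
  {γ,δ,ε}  = {δ,ε} ∪ {γ}
  {δ,ε,ζ}  = {α,β,γ}ᶜ
  {β,γ,δ,ε}  = {β,δ,ε} ∪ {γ}
  (now 28)
Iteration 4 adds 4:
  {α,ζ}  = {β,γ,δ,ε}ᶜ
  {α,β,ζ}  = {γ,δ,ε}ᶜ
  {α,δ,ε}  = {β,γ,ζ}ᶜ
  {α,δ,ε,ζ}  = {β,γ}ᶜ
  (now 32)
Iteration 5: closed — nothing new.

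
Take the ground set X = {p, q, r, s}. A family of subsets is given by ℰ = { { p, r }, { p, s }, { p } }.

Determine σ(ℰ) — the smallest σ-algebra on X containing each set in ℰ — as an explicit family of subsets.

Begin from { ∅, { p }, { p, r }, { p, s }, X } (that is, ℰ plus ∅ and X).
Iteration 1: 4 new —
  { q, r }  = X∖{ p, s }
  { q, s }  = X∖{ p, r }
  { p, r, s }  = { p, s } ∪ { p, r }
  { q, r, s }  = X∖{ p }
  — 9 sets.
Iteration 2 adds 3:
  { q }  = X∖{ p, r, s }
  { p, q, r }  = { q, r } ∪ { p, r }
  { p, q, s }  = { p, s } ∪ { q, s }
  — 12 sets.
Iteration 3 (3 new):
  { r }  = X∖{ p, q, s }
  { s }  = X∖{ p, q, r }
  { p, q }  = { q } ∪ { p }
  — 15 sets.
Iteration 4: +1 →
  { r, s }  = X∖{ p, q }
  — 16 sets.
Iteration 5: no new sets; the family is a σ-algebra.

σ(ℰ) = { ∅, { p }, { q }, { r }, { s }, { p, q }, { p, r }, { p, s }, { q, r }, { q, s }, { r, s }, { p, q, r }, { p, q, s }, { p, r, s }, { q, r, s }, X }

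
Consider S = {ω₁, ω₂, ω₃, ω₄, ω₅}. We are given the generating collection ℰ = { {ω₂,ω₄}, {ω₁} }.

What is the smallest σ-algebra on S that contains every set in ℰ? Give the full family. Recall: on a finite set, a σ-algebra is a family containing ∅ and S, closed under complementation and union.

σ(ℰ) = { {}, {ω₁}, {ω₂,ω₄}, {ω₃,ω₅}, {ω₁,ω₂,ω₄}, {ω₁,ω₃,ω₅}, {ω₂,ω₃,ω₄,ω₅}, S }

Trace:
Take S₀ = ℰ ∪ {∅, S} = { {}, {ω₁}, {ω₂,ω₄}, S }.
Round 1: 3 new —
  {ω₁,ω₂,ω₄}  = {ω₁} ∪ {ω₂,ω₄}
  {ω₁,ω₃,ω₅}  = {ω₂,ω₄}ᶜ
  {ω₂,ω₃,ω₄,ω₅}  = {ω₁}ᶜ
  [7 total]
Round 2 (1 new):
  {ω₃,ω₅}  = {ω₁,ω₂,ω₄}ᶜ
  [8 total]
Round 3: stable.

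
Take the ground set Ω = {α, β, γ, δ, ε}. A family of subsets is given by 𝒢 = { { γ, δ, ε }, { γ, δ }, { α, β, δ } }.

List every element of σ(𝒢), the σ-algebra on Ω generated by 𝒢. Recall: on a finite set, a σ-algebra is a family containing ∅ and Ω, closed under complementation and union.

Initial family (5 sets): { {}, { γ, δ }, { α, β, δ }, { γ, δ, ε }, Ω }.
Step 1. New:
  { α, β }  = Ω∖{ γ, δ, ε }
  { γ, ε }  = Ω∖{ α, β, δ }
  { α, β, ε }  = Ω∖{ γ, δ }
  { α, β, γ, δ }  = { γ, δ } ∪ { α, β, δ }
  — 9 sets.
Step 2 (3 new):
  { ε }  = Ω∖{ α, β, γ, δ }
  { α, β, γ, ε }  = { α, β } ∪ { γ, ε }
  { α, β, δ, ε }  = { α, β, δ } ∪ { α, β, ε }
  — 12 sets.
Step 3: +2 →
  { γ }  = Ω∖{ α, β, δ, ε }
  { δ }  = Ω∖{ α, β, γ, ε }
  — 14 sets.
Step 4 adds 2:
  { δ, ε }  = { δ } ∪ { ε }
  { α, β, γ }  = { γ } ∪ { α, β }
  — 16 sets.
Step 5: already closed under ᶜ and ∪.

Therefore σ(𝒢) = { {}, { γ }, { δ }, { ε }, { α, β }, { γ, δ }, { γ, ε }, { δ, ε }, { α, β, γ }, { α, β, δ }, { α, β, ε }, { γ, δ, ε }, { α, β, γ, δ }, { α, β, γ, ε }, { α, β, δ, ε }, Ω } (|σ(𝒢)| = 16).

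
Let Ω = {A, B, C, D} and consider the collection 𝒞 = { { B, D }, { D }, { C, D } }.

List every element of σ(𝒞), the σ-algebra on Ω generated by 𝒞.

σ(𝒞) (16 sets): { {}, { A }, { B }, { C }, { D }, { A, B }, { A, C }, { A, D }, { B, C }, { B, D }, { C, D }, { A, B, C }, { A, B, D }, { A, C, D }, { B, C, D }, Ω }

Derivation:
Initial family (5 sets): { {}, { D }, { B, D }, { C, D }, Ω }.
Pass 1 adds 4:
  { A, B }  = complement { C, D }
  { A, C }  = complement { B, D }
  { A, B, C }  = complement { D }
  { B, C, D }  = { C, D } ∪ { B, D }
Pass 2: +3 →
  { A }  = complement { B, C, D }
  { A, B, D }  = { A, B } ∪ { D }
  { A, C, D }  = { C, D } ∪ { A, C }
Pass 3. New:
  { B }  = complement { A, C, D }
  { C }  = complement { A, B, D }
  { A, D }  = { D } ∪ { A }
Pass 4: +1 →
  { B, C }  = complement { A, D }
Pass 5 adds nothing — fixpoint reached.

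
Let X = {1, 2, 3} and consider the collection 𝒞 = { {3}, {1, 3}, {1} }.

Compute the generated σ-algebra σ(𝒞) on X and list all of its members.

σ(𝒞) = { ∅, {1}, {2}, {3}, {1, 2}, {1, 3}, {2, 3}, X }

Check:
Begin from { ∅, {1}, {3}, {1, 3}, X } (that is, 𝒞 plus ∅ and X).
Round 1: +3 →
  {2}  = ᶜ of {1, 3}
  {1, 2}  = ᶜ of {3}
  {2, 3}  = ᶜ of {1}
  |family| = 8
Round 2: no new sets; the family is a σ-algebra.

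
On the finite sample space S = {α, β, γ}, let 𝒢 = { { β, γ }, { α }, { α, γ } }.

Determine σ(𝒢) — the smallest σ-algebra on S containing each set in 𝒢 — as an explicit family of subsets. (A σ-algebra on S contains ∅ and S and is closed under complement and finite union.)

Begin from { ∅, { α }, { α, γ }, { β, γ }, S } (that is, 𝒢 plus ∅ and S).
Iteration 1. New:
  { β }  = complement { α, γ }
  (now 6)
Iteration 2: 1 new —
  { α, β }  = { β } ∪ { α }
  (now 7)
Iteration 3: 1 new —
  { γ }  = complement { α, β }
  (now 8)
Iteration 4 adds nothing — fixpoint reached.

σ(𝒢) = { ∅, { α }, { β }, { γ }, { α, β }, { α, γ }, { β, γ }, S }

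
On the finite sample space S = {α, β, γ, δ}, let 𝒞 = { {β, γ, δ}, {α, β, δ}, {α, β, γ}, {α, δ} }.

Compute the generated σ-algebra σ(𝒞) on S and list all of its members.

Initial family (6 sets): { ∅, {α, δ}, {α, β, γ}, {α, β, δ}, {β, γ, δ}, S }.
Round 1 adds 4:
  {α}  = complement {β, γ, δ}
  {γ}  = complement {α, β, δ}
  {δ}  = complement {α, β, γ}
  {β, γ}  = complement {α, δ}
Round 2. New:
  {α, γ}  = {γ} ∪ {α}
  {γ, δ}  = {γ} ∪ {δ}
  {α, γ, δ}  = {γ} ∪ {α, δ}
Round 3 adds 3:
  {β}  = complement {α, γ, δ}
  {α, β}  = complement {γ, δ}
  {β, δ}  = complement {α, γ}
Round 4: no new sets; the family is a σ-algebra.

Hence σ(𝒞) has 16 members: { ∅, {α}, {β}, {γ}, {δ}, {α, β}, {α, γ}, {α, δ}, {β, γ}, {β, δ}, {γ, δ}, {α, β, γ}, {α, β, δ}, {α, γ, δ}, {β, γ, δ}, S }.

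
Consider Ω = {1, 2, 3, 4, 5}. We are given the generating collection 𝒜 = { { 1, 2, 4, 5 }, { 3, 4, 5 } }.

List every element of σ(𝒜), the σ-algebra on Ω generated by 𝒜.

σ(𝒜) = { {}, { 3 }, { 1, 2 }, { 4, 5 }, { 1, 2, 3 }, { 3, 4, 5 }, { 1, 2, 4, 5 }, Ω }

Check:
Seed the family with 𝒜 together with ∅ and Ω: { {}, { 3, 4, 5 }, { 1, 2, 4, 5 }, Ω }.
Step 1 (2 new):
  { 3 }  = complement { 1, 2, 4, 5 }
  { 1, 2 }  = complement { 3, 4, 5 }
  |family| = 6
Step 2 (1 new):
  { 1, 2, 3 }  = { 3 } ∪ { 1, 2 }
  |family| = 7
Step 3: 1 new —
  { 4, 5 }  = complement { 1, 2, 3 }
  |family| = 8
Step 4 adds nothing — fixpoint reached.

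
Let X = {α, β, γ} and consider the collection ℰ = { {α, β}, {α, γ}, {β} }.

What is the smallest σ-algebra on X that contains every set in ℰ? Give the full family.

Answer: σ(ℰ) = { {}, {α}, {β}, {γ}, {α, β}, {α, γ}, {β, γ}, X }

Working:
Initial family (5 sets): { {}, {β}, {α, β}, {α, γ}, X }.
Round 1 adds 1:
  {γ}  = {α, β}ᶜ
  (now 6)
Round 2: +1 →
  {β, γ}  = {γ} ∪ {β}
  (now 7)
Round 3 adds 1:
  {α}  = {β, γ}ᶜ
  (now 8)
Round 4: already closed under ᶜ and ∪.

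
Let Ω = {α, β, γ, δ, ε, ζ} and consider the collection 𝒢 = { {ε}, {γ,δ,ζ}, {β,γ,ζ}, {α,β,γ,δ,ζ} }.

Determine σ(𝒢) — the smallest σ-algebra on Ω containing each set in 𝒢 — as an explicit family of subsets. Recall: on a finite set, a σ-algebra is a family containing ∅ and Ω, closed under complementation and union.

Begin from { ∅, {ε}, {β,γ,ζ}, {γ,δ,ζ}, {α,β,γ,δ,ζ}, Ω } (that is, 𝒢 plus ∅ and Ω).
Round 1: +5 →
  {α,β,ε}  = {γ,δ,ζ}ᶜ
  {α,δ,ε}  = {β,γ,ζ}ᶜ
  {β,γ,δ,ζ}  = {β,γ,ζ} ∪ {γ,δ,ζ}
  {β,γ,ε,ζ}  = {β,γ,ζ} ∪ {ε}
  {γ,δ,ε,ζ}  = {γ,δ,ζ} ∪ {ε}
  |family| = 11
Round 2 adds 7:
  {α,β}  = {γ,δ,ε,ζ}ᶜ
  {α,δ}  = {β,γ,ε,ζ}ᶜ
  {α,ε}  = {β,γ,δ,ζ}ᶜ
  {α,β,δ,ε}  = {α,δ,ε} ∪ {α,β,ε}
  {α,β,γ,ε,ζ}  = {β,γ,ζ} ∪ {α,β,ε}
  {α,γ,δ,ε,ζ}  = {α,δ,ε} ∪ {γ,δ,ε,ζ}
  {β,γ,δ,ε,ζ}  = {γ,δ,ε,ζ} ∪ {β,γ,ζ}
  |family| = 18
Round 3 adds 7:
  {α}  = {β,γ,δ,ε,ζ}ᶜ
  {β}  = {α,γ,δ,ε,ζ}ᶜ
  {δ}  = {α,β,γ,ε,ζ}ᶜ
  {γ,ζ}  = {α,β,δ,ε}ᶜ
  {α,β,δ}  = {α,δ} ∪ {α,β}
  {α,β,γ,ζ}  = {α,β} ∪ {β,γ,ζ}
  {α,γ,δ,ζ}  = {α,δ} ∪ {γ,δ,ζ}
  |family| = 25
Round 4: +6 →
  {β,δ}  = {β} ∪ {δ}
  {β,ε}  = {α,γ,δ,ζ}ᶜ
  {δ,ε}  = {α,β,γ,ζ}ᶜ
  {α,γ,ζ}  = {α} ∪ {γ,ζ}
  {γ,ε,ζ}  = {α,β,δ}ᶜ
  {α,γ,ε,ζ}  = {γ,ζ} ∪ {α,ε}
  |family| = 31
Round 5 (1 new):
  {β,δ,ε}  = {α,γ,ζ}ᶜ
  |family| = 32
Round 6 adds nothing — fixpoint reached.

|σ(𝒢)| = 32.  σ(𝒢) = { ∅, {α}, {β}, {δ}, {ε}, {α,β}, {α,δ}, {α,ε}, {β,δ}, {β,ε}, {γ,ζ}, {δ,ε}, {α,β,δ}, {α,β,ε}, {α,γ,ζ}, {α,δ,ε}, {β,γ,ζ}, {β,δ,ε}, {γ,δ,ζ}, {γ,ε,ζ}, {α,β,γ,ζ}, {α,β,δ,ε}, {α,γ,δ,ζ}, {α,γ,ε,ζ}, {β,γ,δ,ζ}, {β,γ,ε,ζ}, {γ,δ,ε,ζ}, {α,β,γ,δ,ζ}, {α,β,γ,ε,ζ}, {α,γ,δ,ε,ζ}, {β,γ,δ,ε,ζ}, Ω }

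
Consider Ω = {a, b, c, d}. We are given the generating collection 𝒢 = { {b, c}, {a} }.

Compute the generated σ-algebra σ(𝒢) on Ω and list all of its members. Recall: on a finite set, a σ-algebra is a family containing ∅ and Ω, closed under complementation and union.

Take S₀ = 𝒢 ∪ {∅, Ω} = { ∅, {a}, {b, c}, Ω }.
Pass 1 (3 new):
  {a, d}  = complement {b, c}
  {a, b, c}  = {a} ∪ {b, c}
  {b, c, d}  = complement {a}
Pass 2: 1 new —
  {d}  = complement {a, b, c}
Pass 3: stable.

σ(𝒢) = { ∅, {a}, {d}, {a, d}, {b, c}, {a, b, c}, {b, c, d}, Ω }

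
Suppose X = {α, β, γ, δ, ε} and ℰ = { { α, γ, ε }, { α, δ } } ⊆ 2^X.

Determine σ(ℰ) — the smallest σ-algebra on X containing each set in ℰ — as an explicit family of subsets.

Start: ℰ ∪ {∅, X} = { ∅, { α, δ }, { α, γ, ε }, X }.
Step 1: +3 →
  { β, δ }  = X∖{ α, γ, ε }
  { β, γ, ε }  = X∖{ α, δ }
  { α, γ, δ, ε }  = { α, γ, ε } ∪ { α, δ }
Step 2 adds 4:
  { β }  = X∖{ α, γ, δ, ε }
  { α, β, δ }  = { α, δ } ∪ { β, δ }
  { α, β, γ, ε }  = { β, γ, ε } ∪ { α, γ, ε }
  { β, γ, δ, ε }  = { β, γ, ε } ∪ { β, δ }
Step 3: +3 →
  { α }  = X∖{ β, γ, δ, ε }
  { δ }  = X∖{ α, β, γ, ε }
  { γ, ε }  = X∖{ α, β, δ }
Step 4: +2 →
  { α, β }  = { β } ∪ { α }
  { γ, δ, ε }  = { δ } ∪ { γ, ε }
Step 5: closed — nothing new.

σ(ℰ) = { ∅, { α }, { β }, { δ }, { α, β }, { α, δ }, { β, δ }, { γ, ε }, { α, β, δ }, { α, γ, ε }, { β, γ, ε }, { γ, δ, ε }, { α, β, γ, ε }, { α, γ, δ, ε }, { β, γ, δ, ε }, X }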